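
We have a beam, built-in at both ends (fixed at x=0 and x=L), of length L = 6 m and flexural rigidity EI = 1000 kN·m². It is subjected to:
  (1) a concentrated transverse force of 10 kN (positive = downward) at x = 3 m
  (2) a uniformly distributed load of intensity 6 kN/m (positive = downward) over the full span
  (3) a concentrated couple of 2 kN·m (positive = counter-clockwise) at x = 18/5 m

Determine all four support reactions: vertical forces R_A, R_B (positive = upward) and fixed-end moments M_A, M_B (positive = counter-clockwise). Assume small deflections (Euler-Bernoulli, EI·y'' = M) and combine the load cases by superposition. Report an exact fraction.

Load 1 — point force P=10 kN at a=3 m (b=L-a=3):
  R_A = Pb²(3a+b)/L³ = 10·3²·(3·3+3)/6³ = 5 kN
  M_A = Pab²/L² = 10·3·3²/6² = 15/2 kN·m
  R_B = Pa²(a+3b)/L³ = 10·3²·(3+3·3)/6³ = 5 kN
  M_B = -Pa²b/L² = -10·3²·3/6² = -15/2 kN·m
Load 2 — uniform load w=6 kN/m over full span:
  R_A = wL/2 = 6·6/2 = 18 kN
  M_A = wL²/12 = 6·6²/12 = 18 kN·m
  R_B = wL/2 = 6·6/2 = 18 kN
  M_B = -wL²/12 = -6·6²/12 = -18 kN·m
Load 3 — applied couple M₀=2 kN·m at a=18/5 m (b=L-a=12/5):
  R_A = 6M₀ab/L³ = 6·2·(18/5)·(12/5)/6³ = 12/25 kN
  M_A = M₀b(2a-b)/L² = 2·(12/5)·(2·(18/5)-(12/5))/6² = 16/25 kN·m
  R_B = -6M₀ab/L³ = -6·2·(18/5)·(12/5)/6³ = -12/25 kN
  M_B = M₀a(2b-a)/L² = 2·(18/5)·(2·(12/5)-(18/5))/6² = 6/25 kN·m
Superposition: R_A = 587/25 kN, M_A = 1307/50 kN·m, R_B = 563/25 kN, M_B = -1263/50 kN·m

R_A = 587/25 kN, M_A = 1307/50 kN·m, R_B = 563/25 kN, M_B = -1263/50 kN·m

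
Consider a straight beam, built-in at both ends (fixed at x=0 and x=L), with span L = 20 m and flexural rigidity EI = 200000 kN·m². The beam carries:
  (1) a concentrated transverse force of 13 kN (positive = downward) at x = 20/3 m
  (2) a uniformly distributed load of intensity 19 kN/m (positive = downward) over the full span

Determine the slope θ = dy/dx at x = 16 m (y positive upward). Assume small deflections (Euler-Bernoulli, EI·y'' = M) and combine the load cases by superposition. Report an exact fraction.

Load 1 — point force P=13 kN at a=20/3 m (b=L-a=40/3):
  θ_1 = Pa²(L-x)(2bL-(3b+a)(L-x))/(2L³EI)  [x>a] = 13·(20/3)²·(20-16)·(2·(40/3)·20-(3·(40/3)+(20/3))·(20-16))/(2·20³·200000) = 169/675000 rad
Load 2 — uniform load w=19 kN/m over full span:
  θ_2 = -wx(L-x)(L-2x)/(12EI) = -19·16·(20-16)·(20-2·16)/(12·200000) = 19/3125 rad
Superposition: θ = Σ θ_i = 4273/675000 rad ≈ 0.006330 rad

θ(16) = 4273/675000 rad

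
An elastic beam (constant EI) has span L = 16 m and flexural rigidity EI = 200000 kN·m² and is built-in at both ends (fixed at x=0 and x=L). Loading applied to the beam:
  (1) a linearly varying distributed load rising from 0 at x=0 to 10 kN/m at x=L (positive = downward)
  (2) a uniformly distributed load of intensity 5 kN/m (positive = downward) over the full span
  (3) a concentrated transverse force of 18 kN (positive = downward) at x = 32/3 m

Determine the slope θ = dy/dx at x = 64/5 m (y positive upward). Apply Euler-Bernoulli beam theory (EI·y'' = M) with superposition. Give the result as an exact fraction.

θ(64/5) = 2384/1171875 rad

Load 1 — triangular load w₀=10 kN/m (0→w₀ over full span):
  θ_1 = -w₀(2x(L-x)(L-2x)(x+2L)+x²(L-x)²)/(120LEI) = -10·(2·(64/5)·(16-(64/5))·(16-2·(64/5))·((64/5)+2·16)+(64/5)²·(16-(64/5))²)/(120·16·200000) = 1024/1171875 rad
Load 2 — uniform load w=5 kN/m over full span:
  θ_2 = -wx(L-x)(L-2x)/(12EI) = -5·(64/5)·(16-(64/5))·(16-2·(64/5))/(12·200000) = 64/78125 rad
Load 3 — point force P=18 kN at a=32/3 m (b=L-a=16/3):
  θ_3 = Pa²(L-x)(2bL-(3b+a)(L-x))/(2L³EI)  [x>a] = 18·(32/3)²·(16-(64/5))·(2·(16/3)·16-(3·(16/3)+(32/3))·(16-(64/5)))/(2·16³·200000) = 16/46875 rad
Superposition: θ = Σ θ_i = 2384/1171875 rad ≈ 0.002034 rad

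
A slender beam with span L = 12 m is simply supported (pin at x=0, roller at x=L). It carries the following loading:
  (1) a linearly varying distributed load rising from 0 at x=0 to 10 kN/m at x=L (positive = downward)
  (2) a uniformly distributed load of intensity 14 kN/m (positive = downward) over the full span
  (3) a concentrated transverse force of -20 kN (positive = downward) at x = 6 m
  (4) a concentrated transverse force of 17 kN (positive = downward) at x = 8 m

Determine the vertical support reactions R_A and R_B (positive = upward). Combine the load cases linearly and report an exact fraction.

Load 1 — triangular load w₀=10 kN/m (0→w₀ over full span):
  R_A = w₀L/6 = 10·12/6 = 20 kN
  R_B = w₀L/3 = 10·12/3 = 40 kN
Load 2 — uniform load w=14 kN/m over full span:
  R_A = wL/2 = 14·12/2 = 84 kN
  R_B = wL/2 = 14·12/2 = 84 kN
Load 3 — point force P=-20 kN at a=6 m (b=L-a=6):
  R_A = Pb/L = (-20)·6/12 = -10 kN
  R_B = Pa/L = (-20)·6/12 = -10 kN
Load 4 — point force P=17 kN at a=8 m (b=L-a=4):
  R_A = Pb/L = 17·4/12 = 17/3 kN
  R_B = Pa/L = 17·8/12 = 34/3 kN
Superposition: R_A = 299/3 kN, R_B = 376/3 kN

R_A = 299/3 kN, R_B = 376/3 kN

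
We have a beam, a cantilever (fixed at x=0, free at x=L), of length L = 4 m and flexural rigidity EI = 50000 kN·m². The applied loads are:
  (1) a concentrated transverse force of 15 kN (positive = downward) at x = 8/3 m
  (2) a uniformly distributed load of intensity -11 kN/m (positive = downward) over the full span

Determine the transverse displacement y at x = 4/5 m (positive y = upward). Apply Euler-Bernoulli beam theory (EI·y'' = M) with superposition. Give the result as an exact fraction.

y(4/5) = 1532/5859375 m

Load 1 — point force P=15 kN at a=8/3 m (b=L-a=4/3):
  y_1 = -Px²(3a-x)/(6EI)  [x≤a] = -15·(4/5)²·(3·(8/3)-(4/5))/(6·50000) = -18/78125 m
Load 2 — uniform load w=-11 kN/m over full span:
  y_2 = -wx²(x²-4Lx+6L²)/(24EI) = -(-11)·(4/5)²·((4/5)²-4·4·(4/5)+6·4²)/(24·50000) = 2882/5859375 m
Superposition: y = Σ y_i = 1532/5859375 m ≈ 0.000261 m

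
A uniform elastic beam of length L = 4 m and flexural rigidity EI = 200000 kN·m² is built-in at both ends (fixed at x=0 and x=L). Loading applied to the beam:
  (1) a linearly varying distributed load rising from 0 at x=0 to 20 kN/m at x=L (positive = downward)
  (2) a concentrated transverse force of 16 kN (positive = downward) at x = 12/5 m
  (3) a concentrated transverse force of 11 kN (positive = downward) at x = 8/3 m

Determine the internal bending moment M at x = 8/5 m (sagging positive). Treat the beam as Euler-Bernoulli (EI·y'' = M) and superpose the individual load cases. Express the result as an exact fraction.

Load 1 — triangular load w₀=20 kN/m (0→w₀ over full span):
  M_1 = 3w₀Lx/20 - w₀L²/30 - w₀x³/(6L) = 3·20·4·(8/5)/20 - 20·4²/30 - 20·(8/5)³/(6·4) = 128/25 kN·m
Load 2 — point force P=16 kN at a=12/5 m (b=L-a=8/5):
  M_2 = Pb²(3a+b)x/L³ - Pab²/L²  [x≤a] = 16·(8/5)²·(3·(12/5)+(8/5))·(8/5)/4³ - 16·(12/5)·(8/5)²/4² = 1792/625 kN·m
Load 3 — point force P=11 kN at a=8/3 m (b=L-a=4/3):
  M_3 = Pb²(3a+b)x/L³ - Pab²/L²  [x≤a] = 11·(4/3)²·(3·(8/3)+(4/3))·(8/5)/4³ - 11·(8/3)·(4/3)²/4² = 176/135 kN·m
Superposition: M = Σ M_i = 156784/16875 kN·m ≈ 9.290904 kN·m

M(8/5) = 156784/16875 kN·m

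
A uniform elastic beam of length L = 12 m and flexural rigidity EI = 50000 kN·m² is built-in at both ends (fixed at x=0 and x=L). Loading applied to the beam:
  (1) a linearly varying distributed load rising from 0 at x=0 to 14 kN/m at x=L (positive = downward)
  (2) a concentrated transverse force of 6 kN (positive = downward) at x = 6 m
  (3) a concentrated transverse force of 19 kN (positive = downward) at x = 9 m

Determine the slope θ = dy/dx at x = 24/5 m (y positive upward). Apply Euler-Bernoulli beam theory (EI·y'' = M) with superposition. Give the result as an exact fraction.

θ(24/5) = -104751/62500000 rad

Load 1 — triangular load w₀=14 kN/m (0→w₀ over full span):
  θ_1 = -w₀(2x(L-x)(L-2x)(x+2L)+x²(L-x)²)/(120LEI) = -14·(2·(24/5)·(12-(24/5))·(12-2·(24/5))·((24/5)+2·12)+(24/5)²·(12-(24/5))²)/(120·12·50000) = -2268/1953125 rad
Load 2 — point force P=6 kN at a=6 m (b=L-a=6):
  θ_2 = -Pb²x(2aL-(3a+b)x)/(2L³EI)  [x≤a] = -6·6²·(24/5)·(2·6·12-(3·6+6)·(24/5))/(2·12³·50000) = -27/156250 rad
Load 3 — point force P=19 kN at a=9 m (b=L-a=3):
  θ_3 = -Pb²x(2aL-(3a+b)x)/(2L³EI)  [x≤a] = -19·3²·(24/5)·(2·9·12-(3·9+3)·(24/5))/(2·12³·50000) = -171/500000 rad
Superposition: θ = Σ θ_i = -104751/62500000 rad ≈ -0.001676 rad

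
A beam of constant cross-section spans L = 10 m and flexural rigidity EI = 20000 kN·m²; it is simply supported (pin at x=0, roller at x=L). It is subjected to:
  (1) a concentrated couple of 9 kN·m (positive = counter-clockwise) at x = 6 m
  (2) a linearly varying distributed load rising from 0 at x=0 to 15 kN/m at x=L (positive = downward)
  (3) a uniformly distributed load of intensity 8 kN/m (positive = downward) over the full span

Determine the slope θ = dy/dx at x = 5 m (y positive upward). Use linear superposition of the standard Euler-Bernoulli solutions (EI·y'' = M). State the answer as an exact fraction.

θ(5) = -3547/4800000 rad

Load 1 — applied couple M₀=9 kN·m at a=6 m (b=L-a=4):
  θ_1 = (M₀x²/(2L)+C₁)/EI  [x≤a] with C₁=M₀(3b²-L²)/(6L)=-39/5 = (9·5²/(2·10)+(-39/5))/20000 = 69/400000 rad
Load 2 — triangular load w₀=15 kN/m (0→w₀ over full span):
  θ_2 = -w₀(7L⁴-30L²x²+15x⁴)/(360LEI) = -15·(7·10⁴-30·10²·5²+15·5⁴)/(360·10·20000) = -7/7680 rad
Load 3 — uniform load w=8 kN/m over full span:
  θ_3 = -w(L³-6Lx²+4x³)/(24EI) = -8·(10³-6·10·5²+4·5³)/(24·20000) = 0 rad
Superposition: θ = Σ θ_i = -3547/4800000 rad ≈ -0.000739 rad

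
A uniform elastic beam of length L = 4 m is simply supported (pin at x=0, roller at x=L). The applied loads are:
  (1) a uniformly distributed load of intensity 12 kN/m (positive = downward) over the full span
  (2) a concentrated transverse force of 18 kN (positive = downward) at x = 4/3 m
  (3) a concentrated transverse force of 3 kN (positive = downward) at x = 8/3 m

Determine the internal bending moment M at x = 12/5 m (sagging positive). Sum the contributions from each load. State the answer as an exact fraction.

Load 1 — uniform load w=12 kN/m over full span:
  M_1 = wx(L-x)/2 = 12·(12/5)·(4-(12/5))/2 = 576/25 kN·m
Load 2 — point force P=18 kN at a=4/3 m (b=L-a=8/3):
  M_2 = Pa(L-x)/L  [x>a] = 18·(4/3)·(4-(12/5))/4 = 48/5 kN·m
Load 3 — point force P=3 kN at a=8/3 m (b=L-a=4/3):
  M_3 = Pbx/L  [x≤a] = 3·(4/3)·(12/5)/4 = 12/5 kN·m
Superposition: M = Σ M_i = 876/25 kN·m ≈ 35.040000 kN·m

M(12/5) = 876/25 kN·m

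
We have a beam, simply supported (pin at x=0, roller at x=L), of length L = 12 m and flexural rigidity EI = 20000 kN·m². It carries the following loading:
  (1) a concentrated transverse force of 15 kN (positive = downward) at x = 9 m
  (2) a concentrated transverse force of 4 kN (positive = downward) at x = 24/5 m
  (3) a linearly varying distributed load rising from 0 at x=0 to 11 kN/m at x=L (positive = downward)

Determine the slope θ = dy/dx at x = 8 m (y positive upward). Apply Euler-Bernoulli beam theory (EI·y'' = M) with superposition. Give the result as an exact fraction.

θ(8) = 2097329/180000000 rad

Load 1 — point force P=15 kN at a=9 m (b=L-a=3):
  θ_1 = -Pb(L²-b²-3x²)/(6LEI)  [x≤a] = -15·3·(12²-3²-3·8²)/(6·12·20000) = 57/32000 rad
Load 2 — point force P=4 kN at a=24/5 m (b=L-a=36/5):
  θ_2 = -Pa(2L²-6Lx+3x²+a²)/(6LEI)  [x>a] = -4·(24/5)·(2·12²-6·12·8+3·8²+(24/5)²)/(6·12·20000) = 76/78125 rad
Load 3 — triangular load w₀=11 kN/m (0→w₀ over full span):
  θ_3 = -w₀(7L⁴-30L²x²+15x⁴)/(360LEI) = -11·(7·12⁴-30·12²·8²+15·8⁴)/(360·12·20000) = 1001/112500 rad
Superposition: θ = Σ θ_i = 2097329/180000000 rad ≈ 0.011652 rad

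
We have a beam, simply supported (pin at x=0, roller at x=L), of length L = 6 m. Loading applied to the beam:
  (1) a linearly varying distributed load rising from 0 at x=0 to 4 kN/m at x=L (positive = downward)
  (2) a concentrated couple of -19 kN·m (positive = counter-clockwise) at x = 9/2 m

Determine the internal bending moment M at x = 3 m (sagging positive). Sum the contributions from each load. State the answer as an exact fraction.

Load 1 — triangular load w₀=4 kN/m (0→w₀ over full span):
  M_1 = w₀Lx/6 - w₀x³/(6L) = 4·6·3/6 - 4·3³/(6·6) = 9 kN·m
Load 2 — applied couple M₀=-19 kN·m at a=9/2 m (b=L-a=3/2):
  M_2 = M₀x/L  [x≤a] = (-19)·3/6 = -19/2 kN·m
Superposition: M = Σ M_i = -1/2 kN·m ≈ -0.500000 kN·m

M(3) = -1/2 kN·m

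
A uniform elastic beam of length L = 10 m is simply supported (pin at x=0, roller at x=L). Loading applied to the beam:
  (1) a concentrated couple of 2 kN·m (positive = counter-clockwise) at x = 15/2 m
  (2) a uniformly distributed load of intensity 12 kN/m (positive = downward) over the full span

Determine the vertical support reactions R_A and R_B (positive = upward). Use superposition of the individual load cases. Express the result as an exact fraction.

Load 1 — applied couple M₀=2 kN·m at a=15/2 m (b=L-a=5/2):
  R_A = M₀/L = 2/10 = 1/5 kN
  R_B = -M₀/L = -2/10 = -1/5 kN
Load 2 — uniform load w=12 kN/m over full span:
  R_A = wL/2 = 12·10/2 = 60 kN
  R_B = wL/2 = 12·10/2 = 60 kN
Superposition: R_A = 301/5 kN, R_B = 299/5 kN

R_A = 301/5 kN, R_B = 299/5 kN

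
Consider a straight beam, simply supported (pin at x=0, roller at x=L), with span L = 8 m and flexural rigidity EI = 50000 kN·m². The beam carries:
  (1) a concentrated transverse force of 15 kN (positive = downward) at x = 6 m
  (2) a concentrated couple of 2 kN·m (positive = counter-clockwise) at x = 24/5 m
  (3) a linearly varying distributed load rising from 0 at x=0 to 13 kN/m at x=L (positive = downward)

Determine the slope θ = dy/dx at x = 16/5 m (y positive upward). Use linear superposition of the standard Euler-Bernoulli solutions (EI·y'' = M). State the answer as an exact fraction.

Load 1 — point force P=15 kN at a=6 m (b=L-a=2):
  θ_1 = -Pb(L²-b²-3x²)/(6LEI)  [x≤a] = -15·2·(8²-2²-3·(16/5)²)/(6·8·50000) = -183/500000 rad
Load 2 — applied couple M₀=2 kN·m at a=24/5 m (b=L-a=16/5):
  θ_2 = (M₀x²/(2L)+C₁)/EI  [x≤a] with C₁=M₀(3b²-L²)/(6L)=-104/75 = (2·(16/5)²/(2·8)+(-104/75))/50000 = -1/468750 rad
Load 3 — triangular load w₀=13 kN/m (0→w₀ over full span):
  θ_3 = -w₀(7L⁴-30L²x²+15x⁴)/(360LEI) = -13·(7·8⁴-30·8²·(16/5)²+15·(16/5)⁴)/(360·8·50000) = -16796/17578125 rad
Superposition: θ = Σ θ_i = -744547/562500000 rad ≈ -0.001324 rad

θ(16/5) = -744547/562500000 rad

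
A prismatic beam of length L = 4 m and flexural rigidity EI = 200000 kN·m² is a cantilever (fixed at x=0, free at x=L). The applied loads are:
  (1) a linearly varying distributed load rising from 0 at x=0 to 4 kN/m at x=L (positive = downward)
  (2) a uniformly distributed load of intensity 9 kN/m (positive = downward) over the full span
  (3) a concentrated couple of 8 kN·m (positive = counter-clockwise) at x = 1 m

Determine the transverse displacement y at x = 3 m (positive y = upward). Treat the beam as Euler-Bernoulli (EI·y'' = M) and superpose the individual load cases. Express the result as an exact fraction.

Load 1 — triangular load w₀=4 kN/m (0→w₀ over full span):
  y_1 = (w₀Lx³/12-w₀L²x²/6-w₀x⁵/(120L))/EI = (4·4·3³/12-4·4²·3²/6-4·3⁵/(120·4))/200000 = -2481/8000000 m
Load 2 — uniform load w=9 kN/m over full span:
  y_2 = -wx²(x²-4Lx+6L²)/(24EI) = -9·3²·(3²-4·4·3+6·4²)/(24·200000) = -1539/1600000 m
Load 3 — applied couple M₀=8 kN·m at a=1 m (b=L-a=3):
  y_3 = M₀a(2x-a)/(2EI)  [x>a] = 8·1·(2·3-1)/(2·200000) = 1/10000 m
Superposition: y = Σ y_i = -293/250000 m ≈ -0.001172 m

y(3) = -293/250000 m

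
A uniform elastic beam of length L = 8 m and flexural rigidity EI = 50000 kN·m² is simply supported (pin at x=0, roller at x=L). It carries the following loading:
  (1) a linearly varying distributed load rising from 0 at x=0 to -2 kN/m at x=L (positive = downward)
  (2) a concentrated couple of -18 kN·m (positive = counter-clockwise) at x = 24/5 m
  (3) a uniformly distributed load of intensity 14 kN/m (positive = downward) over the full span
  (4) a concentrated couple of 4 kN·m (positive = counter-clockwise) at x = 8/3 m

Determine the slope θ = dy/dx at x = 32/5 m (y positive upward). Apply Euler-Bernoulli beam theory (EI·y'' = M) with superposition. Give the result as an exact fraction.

Load 1 — triangular load w₀=-2 kN/m (0→w₀ over full span):
  θ_1 = -w₀(7L⁴-30L²x²+15x⁴)/(360LEI) = -(-2)·(7·8⁴-30·8²·(32/5)²+15·(32/5)⁴)/(360·8·50000) = -6056/17578125 rad
Load 2 — applied couple M₀=-18 kN·m at a=24/5 m (b=L-a=16/5):
  θ_2 = (M₀x²/(2L)-M₀(x-a)+C₁)/EI  [x>a] with C₁=M₀(3b²-L²)/(6L)=312/25 = ((-18)·(32/5)²/(2·8)-(-18)·((32/5)-(24/5))+(312/25))/50000 = -3/31250 rad
Load 3 — uniform load w=14 kN/m over full span:
  θ_3 = -w(L³-6Lx²+4x³)/(24EI) = -14·(8³-6·8·(32/5)²+4·(32/5)³)/(24·50000) = 1848/390625 rad
Load 4 — applied couple M₀=4 kN·m at a=8/3 m (b=L-a=16/3):
  θ_4 = (M₀x²/(2L)-M₀(x-a)+C₁)/EI  [x>a] with C₁=M₀(3b²-L²)/(6L)=16/9 = (4·(32/5)²/(2·8)-4·((32/5)-(8/3))+(16/9))/50000 = -41/703125 rad
Superposition: θ = Σ θ_i = 148783/35156250 rad ≈ 0.004232 rad

θ(32/5) = 148783/35156250 rad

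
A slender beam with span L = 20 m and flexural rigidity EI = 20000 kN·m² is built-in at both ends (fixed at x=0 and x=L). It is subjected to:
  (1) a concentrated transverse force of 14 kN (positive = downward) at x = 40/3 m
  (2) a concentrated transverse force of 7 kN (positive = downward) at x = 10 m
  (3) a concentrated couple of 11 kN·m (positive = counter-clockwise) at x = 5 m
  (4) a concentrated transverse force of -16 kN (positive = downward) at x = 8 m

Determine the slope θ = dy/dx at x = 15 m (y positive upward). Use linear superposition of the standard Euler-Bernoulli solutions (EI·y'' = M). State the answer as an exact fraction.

θ(15) = 83159/57600000 rad

Load 1 — point force P=14 kN at a=40/3 m (b=L-a=20/3):
  θ_1 = Pa²(L-x)(2bL-(3b+a)(L-x))/(2L³EI)  [x>a] = 14·(40/3)²·(20-15)·(2·(20/3)·20-(3·(20/3)+(40/3))·(20-15))/(2·20³·20000) = 7/1800 rad
Load 2 — point force P=7 kN at a=10 m (b=L-a=10):
  θ_2 = Pa²(L-x)(2bL-(3b+a)(L-x))/(2L³EI)  [x>a] = 7·10²·(20-15)·(2·10·20-(3·10+10)·(20-15))/(2·20³·20000) = 7/3200 rad
Load 3 — applied couple M₀=11 kN·m at a=5 m (b=L-a=15):
  θ_3 = (R_Ax²/2 - M_Ax - M₀(x-a))/EI  [x>a] with R_A=99/160, M_A=-33/16 = ((99/160)·15²/2 - (-33/16)·15 - 11·(15-5))/20000 = -121/256000 rad
Load 4 — point force P=-16 kN at a=8 m (b=L-a=12):
  θ_4 = Pa²(L-x)(2bL-(3b+a)(L-x))/(2L³EI)  [x>a] = (-16)·8²·(20-15)·(2·12·20-(3·12+8)·(20-15))/(2·20³·20000) = -13/3125 rad
Superposition: θ = Σ θ_i = 83159/57600000 rad ≈ 0.001444 rad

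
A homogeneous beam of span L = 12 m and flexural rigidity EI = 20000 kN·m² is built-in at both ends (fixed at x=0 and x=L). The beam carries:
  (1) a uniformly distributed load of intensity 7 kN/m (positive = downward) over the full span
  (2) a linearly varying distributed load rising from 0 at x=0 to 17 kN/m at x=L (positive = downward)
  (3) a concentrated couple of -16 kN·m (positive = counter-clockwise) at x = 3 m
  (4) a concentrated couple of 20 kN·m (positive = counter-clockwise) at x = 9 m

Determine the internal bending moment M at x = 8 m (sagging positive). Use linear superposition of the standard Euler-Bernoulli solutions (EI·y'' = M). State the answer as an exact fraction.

M(8) = 14411/180 kN·m

Load 1 — uniform load w=7 kN/m over full span:
  M_1 = wLx/2 - wL²/12 - wx²/2 = 7·12·8/2 - 7·12²/12 - 7·8²/2 = 28 kN·m
Load 2 — triangular load w₀=17 kN/m (0→w₀ over full span):
  M_2 = 3w₀Lx/20 - w₀L²/30 - w₀x³/(6L) = 3·17·12·8/20 - 17·12²/30 - 17·8³/(6·12) = 1904/45 kN·m
Load 3 — applied couple M₀=-16 kN·m at a=3 m (b=L-a=9):
  M_3 = R_Ax - M_A - M₀  [x>a] with R_A=-3/2, M_A=3 = (-3/2)·8 - 3 - (-16) = 1 kN·m
Load 4 — applied couple M₀=20 kN·m at a=9 m (b=L-a=3):
  M_4 = R_Ax - M_A  [x≤a] with R_A=15/8, M_A=25/4 = (15/8)·8 - (25/4) = 35/4 kN·m
Superposition: M = Σ M_i = 14411/180 kN·m ≈ 80.061111 kN·m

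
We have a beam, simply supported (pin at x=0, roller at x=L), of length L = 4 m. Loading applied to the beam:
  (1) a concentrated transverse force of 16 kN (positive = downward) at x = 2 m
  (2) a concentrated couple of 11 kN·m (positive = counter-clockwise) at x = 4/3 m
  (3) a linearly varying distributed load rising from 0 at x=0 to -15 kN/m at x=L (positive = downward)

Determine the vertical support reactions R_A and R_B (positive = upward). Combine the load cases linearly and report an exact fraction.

Load 1 — point force P=16 kN at a=2 m (b=L-a=2):
  R_A = Pb/L = 16·2/4 = 8 kN
  R_B = Pa/L = 16·2/4 = 8 kN
Load 2 — applied couple M₀=11 kN·m at a=4/3 m (b=L-a=8/3):
  R_A = M₀/L = 11/4 kN
  R_B = -M₀/L = -11/4 kN
Load 3 — triangular load w₀=-15 kN/m (0→w₀ over full span):
  R_A = w₀L/6 = (-15)·4/6 = -10 kN
  R_B = w₀L/3 = (-15)·4/3 = -20 kN
Superposition: R_A = 3/4 kN, R_B = -59/4 kN

R_A = 3/4 kN, R_B = -59/4 kN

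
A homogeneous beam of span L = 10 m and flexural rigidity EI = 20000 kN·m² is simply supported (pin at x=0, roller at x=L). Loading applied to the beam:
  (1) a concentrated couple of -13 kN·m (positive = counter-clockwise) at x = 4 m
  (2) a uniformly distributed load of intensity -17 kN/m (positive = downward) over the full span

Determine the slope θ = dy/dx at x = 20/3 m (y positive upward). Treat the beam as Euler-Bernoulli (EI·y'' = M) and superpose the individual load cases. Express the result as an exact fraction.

θ(20/3) = -136487/8100000 rad

Load 1 — applied couple M₀=-13 kN·m at a=4 m (b=L-a=6):
  θ_1 = (M₀x²/(2L)-M₀(x-a)+C₁)/EI  [x>a] with C₁=M₀(3b²-L²)/(6L)=-26/15 = ((-13)·(20/3)²/(2·10)-(-13)·((20/3)-4)+(-26/15))/20000 = 91/450000 rad
Load 2 — uniform load w=-17 kN/m over full span:
  θ_2 = -w(L³-6Lx²+4x³)/(24EI) = -(-17)·(10³-6·10·(20/3)²+4·(20/3)³)/(24·20000) = -221/12960 rad
Superposition: θ = Σ θ_i = -136487/8100000 rad ≈ -0.016850 rad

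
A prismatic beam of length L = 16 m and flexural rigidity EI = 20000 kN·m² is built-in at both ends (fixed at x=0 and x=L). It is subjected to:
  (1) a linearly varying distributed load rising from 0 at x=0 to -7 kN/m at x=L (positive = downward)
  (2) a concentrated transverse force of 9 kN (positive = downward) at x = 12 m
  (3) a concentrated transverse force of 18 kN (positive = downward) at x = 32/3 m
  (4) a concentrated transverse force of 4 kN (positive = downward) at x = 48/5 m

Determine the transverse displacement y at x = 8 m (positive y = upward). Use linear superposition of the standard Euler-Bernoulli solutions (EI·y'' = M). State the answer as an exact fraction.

Load 1 — triangular load w₀=-7 kN/m (0→w₀ over full span):
  y_1 = -w₀x²(L-x)²(x+2L)/(120LEI) = -(-7)·8²·(16-8)²·(8+2·16)/(120·16·20000) = 56/1875 m
Load 2 — point force P=9 kN at a=12 m (b=L-a=4):
  y_2 = -Pb²x²(3aL-(3a+b)x)/(6L³EI)  [x≤a] = -9·4²·8²·(3·12·16-(3·12+4)·8)/(6·16³·20000) = -3/625 m
Load 3 — point force P=18 kN at a=32/3 m (b=L-a=16/3):
  y_3 = -Pb²x²(3aL-(3a+b)x)/(6L³EI)  [x≤a] = -18·(16/3)²·8²·(3·(32/3)·16-(3·(32/3)+(16/3))·8)/(6·16³·20000) = -16/1125 m
Load 4 — point force P=4 kN at a=48/5 m (b=L-a=32/5):
  y_4 = -Pb²x²(3aL-(3a+b)x)/(6L³EI)  [x≤a] = -4·(32/5)²·8²·(3·(48/5)·16-(3·(48/5)+(32/5))·8)/(6·16³·20000) = -896/234375 m
Superposition: y = Σ y_i = 4937/703125 m ≈ 0.007022 m

y(8) = 4937/703125 m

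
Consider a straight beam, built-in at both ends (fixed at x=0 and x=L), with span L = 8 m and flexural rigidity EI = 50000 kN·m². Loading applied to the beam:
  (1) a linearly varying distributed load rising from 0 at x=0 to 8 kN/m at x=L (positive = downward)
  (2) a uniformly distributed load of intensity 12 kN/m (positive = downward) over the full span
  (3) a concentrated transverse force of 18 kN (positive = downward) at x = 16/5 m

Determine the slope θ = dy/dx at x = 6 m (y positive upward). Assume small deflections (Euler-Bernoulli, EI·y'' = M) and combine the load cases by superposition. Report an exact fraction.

Load 1 — triangular load w₀=8 kN/m (0→w₀ over full span):
  θ_1 = -w₀(2x(L-x)(L-2x)(x+2L)+x²(L-x)²)/(120LEI) = -8·(2·6·(8-6)·(8-2·6)·(6+2·8)+6²·(8-6)²)/(120·8·50000) = 41/125000 rad
Load 2 — uniform load w=12 kN/m over full span:
  θ_2 = -wx(L-x)(L-2x)/(12EI) = -12·6·(8-6)·(8-2·6)/(12·50000) = 3/3125 rad
Load 3 — point force P=18 kN at a=16/5 m (b=L-a=24/5):
  θ_3 = Pa²(L-x)(2bL-(3b+a)(L-x))/(2L³EI)  [x>a] = 18·(16/5)²·(8-6)·(2·(24/5)·8-(3·(24/5)+(16/5))·(8-6))/(2·8³·50000) = 117/390625 rad
Superposition: θ = Σ θ_i = 4961/3125000 rad ≈ 0.001588 rad

θ(6) = 4961/3125000 rad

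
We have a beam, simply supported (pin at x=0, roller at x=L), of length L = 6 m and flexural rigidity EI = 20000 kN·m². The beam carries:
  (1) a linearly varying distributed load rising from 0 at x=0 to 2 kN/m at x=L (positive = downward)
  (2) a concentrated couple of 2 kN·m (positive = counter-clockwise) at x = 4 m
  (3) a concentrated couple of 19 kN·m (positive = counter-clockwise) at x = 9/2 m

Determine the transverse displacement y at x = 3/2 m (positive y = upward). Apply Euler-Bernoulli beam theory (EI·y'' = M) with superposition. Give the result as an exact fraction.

Load 1 — triangular load w₀=2 kN/m (0→w₀ over full span):
  y_1 = -w₀x(7L⁴-10L²x²+3x⁴)/(360LEI) = -2·(3/2)·(7·6⁴-10·6²·(3/2)²+3·(3/2)⁴)/(360·6·20000) = -2943/5120000 m
Load 2 — applied couple M₀=2 kN·m at a=4 m (b=L-a=2):
  y_2 = (M₀x³/(6L)+C₁x)/EI  [x≤a] with C₁=M₀(3b²-L²)/(6L)=-4/3 = (2·(3/2)³/(6·6)+(-4/3)·(3/2))/20000 = -29/320000 m
Load 3 — applied couple M₀=19 kN·m at a=9/2 m (b=L-a=3/2):
  y_3 = (M₀x³/(6L)+C₁x)/EI  [x≤a] with C₁=M₀(3b²-L²)/(6L)=-247/16 = (19·(3/2)³/(6·6)+(-247/16)·(3/2))/20000 = -171/160000 m
Superposition: y = Σ y_i = -8879/5120000 m ≈ -0.001734 m

y(3/2) = -8879/5120000 m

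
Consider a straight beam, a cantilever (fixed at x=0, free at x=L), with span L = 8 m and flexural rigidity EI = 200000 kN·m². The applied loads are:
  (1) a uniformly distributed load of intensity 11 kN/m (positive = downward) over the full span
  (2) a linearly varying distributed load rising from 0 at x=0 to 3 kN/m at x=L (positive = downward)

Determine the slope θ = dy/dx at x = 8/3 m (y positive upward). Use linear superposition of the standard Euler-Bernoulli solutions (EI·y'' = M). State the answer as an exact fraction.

θ(8/3) = -37/9375 rad

Load 1 — uniform load w=11 kN/m over full span:
  θ_1 = -wx(x²-3Lx+3L²)/(6EI) = -11·(8/3)·((8/3)²-3·8·(8/3)+3·8²)/(6·200000) = -836/253125 rad
Load 2 — triangular load w₀=3 kN/m (0→w₀ over full span):
  θ_2 = (w₀Lx²/4-w₀L²x/3-w₀x⁴/(24L))/EI = (3·8·(8/3)²/4-3·8²·(8/3)/3-3·(8/3)⁴/(24·8))/200000 = -163/253125 rad
Superposition: θ = Σ θ_i = -37/9375 rad ≈ -0.003947 rad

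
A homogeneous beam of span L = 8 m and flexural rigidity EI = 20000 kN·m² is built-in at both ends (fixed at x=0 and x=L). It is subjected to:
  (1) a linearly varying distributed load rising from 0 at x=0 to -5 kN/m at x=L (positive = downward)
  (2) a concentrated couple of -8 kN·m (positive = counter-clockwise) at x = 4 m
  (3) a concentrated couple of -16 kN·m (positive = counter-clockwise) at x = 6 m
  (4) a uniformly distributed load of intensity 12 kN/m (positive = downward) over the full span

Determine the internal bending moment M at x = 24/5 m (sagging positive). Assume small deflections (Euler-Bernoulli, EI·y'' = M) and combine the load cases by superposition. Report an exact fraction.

M(24/5) = 1391/75 kN·m

Load 1 — triangular load w₀=-5 kN/m (0→w₀ over full span):
  M_1 = 3w₀Lx/20 - w₀L²/30 - w₀x³/(6L) = 3·(-5)·8·(24/5)/20 - (-5)·8²/30 - (-5)·(24/5)³/(6·8) = -496/75 kN·m
Load 2 — applied couple M₀=-8 kN·m at a=4 m (b=L-a=4):
  M_2 = R_Ax - M_A - M₀  [x>a] with R_A=-3/2, M_A=-2 = (-3/2)·(24/5) - (-2) - (-8) = 14/5 kN·m
Load 3 — applied couple M₀=-16 kN·m at a=6 m (b=L-a=2):
  M_3 = R_Ax - M_A  [x≤a] with R_A=-9/4, M_A=-5 = (-9/4)·(24/5) - (-5) = -29/5 kN·m
Load 4 — uniform load w=12 kN/m over full span:
  M_4 = wLx/2 - wL²/12 - wx²/2 = 12·8·(24/5)/2 - 12·8²/12 - 12·(24/5)²/2 = 704/25 kN·m
Superposition: M = Σ M_i = 1391/75 kN·m ≈ 18.546667 kN·m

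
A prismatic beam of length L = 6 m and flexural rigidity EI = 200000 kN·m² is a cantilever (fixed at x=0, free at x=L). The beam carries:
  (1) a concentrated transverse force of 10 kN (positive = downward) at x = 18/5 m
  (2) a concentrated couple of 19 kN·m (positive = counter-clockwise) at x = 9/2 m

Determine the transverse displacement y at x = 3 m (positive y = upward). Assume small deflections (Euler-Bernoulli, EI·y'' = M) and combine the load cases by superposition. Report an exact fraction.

y(3) = -63/400000 m

Load 1 — point force P=10 kN at a=18/5 m (b=L-a=12/5):
  y_1 = -Px²(3a-x)/(6EI)  [x≤a] = -10·3²·(3·(18/5)-3)/(6·200000) = -117/200000 m
Load 2 — applied couple M₀=19 kN·m at a=9/2 m (b=L-a=3/2):
  y_2 = M₀x²/(2EI)  [x≤a] = 19·3²/(2·200000) = 171/400000 m
Superposition: y = Σ y_i = -63/400000 m ≈ -0.000158 m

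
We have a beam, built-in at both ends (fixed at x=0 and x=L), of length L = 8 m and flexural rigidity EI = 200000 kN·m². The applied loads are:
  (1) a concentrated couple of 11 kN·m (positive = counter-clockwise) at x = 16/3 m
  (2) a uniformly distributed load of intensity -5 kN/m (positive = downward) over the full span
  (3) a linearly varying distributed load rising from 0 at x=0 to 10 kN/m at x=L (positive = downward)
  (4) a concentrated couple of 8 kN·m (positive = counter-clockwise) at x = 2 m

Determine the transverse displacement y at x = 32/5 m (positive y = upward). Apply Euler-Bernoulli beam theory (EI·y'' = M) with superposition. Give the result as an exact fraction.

y(32/5) = -2533/351562500 m

Load 1 — applied couple M₀=11 kN·m at a=16/3 m (b=L-a=8/3):
  y_1 = (R_Ax³/6 - M_Ax²/2 - M₀(x-a)²/2)/EI  [x>a] with R_A=11/6, M_A=11/3 = ((11/6)·(32/5)³/6 - (11/3)·(32/5)²/2 - 11·((32/5)-(16/3))²/2)/200000 = -22/3515625 m
Load 2 — uniform load w=-5 kN/m over full span:
  y_2 = -wx²(L-x)²/(24EI) = -(-5)·(32/5)²·(8-(32/5))²/(24·200000) = 128/1171875 m
Load 3 — triangular load w₀=10 kN/m (0→w₀ over full span):
  y_3 = -w₀x²(L-x)²(x+2L)/(120LEI) = -10·(32/5)²·(8-(32/5))²·((32/5)+2·8)/(120·8·200000) = -3584/29296875 m
Load 4 — applied couple M₀=8 kN·m at a=2 m (b=L-a=6):
  y_4 = (R_Ax³/6 - M_Ax²/2 - M₀(x-a)²/2)/EI  [x>a] with R_A=9/8, M_A=-3/2 = ((9/8)·(32/5)³/6 - (-3/2)·(32/5)²/2 - 8·((32/5)-2)²/2)/200000 = 19/1562500 m
Superposition: y = Σ y_i = -2533/351562500 m ≈ -0.000007 m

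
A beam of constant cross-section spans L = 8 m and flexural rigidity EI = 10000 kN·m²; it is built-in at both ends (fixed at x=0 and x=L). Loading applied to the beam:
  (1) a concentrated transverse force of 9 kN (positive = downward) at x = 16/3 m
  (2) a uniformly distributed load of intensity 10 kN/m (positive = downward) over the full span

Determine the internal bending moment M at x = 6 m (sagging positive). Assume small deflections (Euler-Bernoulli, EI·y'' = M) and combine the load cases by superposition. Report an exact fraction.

M(6) = 28/3 kN·m

Load 1 — point force P=9 kN at a=16/3 m (b=L-a=8/3):
  M_1 = Pa²(a+3b)(L-x)/L³ - Pa²b/L²  [x>a] = 9·(16/3)²·((16/3)+3·(8/3))·(8-6)/8³ - 9·(16/3)²·(8/3)/8² = 8/3 kN·m
Load 2 — uniform load w=10 kN/m over full span:
  M_2 = wLx/2 - wL²/12 - wx²/2 = 10·8·6/2 - 10·8²/12 - 10·6²/2 = 20/3 kN·m
Superposition: M = Σ M_i = 28/3 kN·m ≈ 9.333333 kN·m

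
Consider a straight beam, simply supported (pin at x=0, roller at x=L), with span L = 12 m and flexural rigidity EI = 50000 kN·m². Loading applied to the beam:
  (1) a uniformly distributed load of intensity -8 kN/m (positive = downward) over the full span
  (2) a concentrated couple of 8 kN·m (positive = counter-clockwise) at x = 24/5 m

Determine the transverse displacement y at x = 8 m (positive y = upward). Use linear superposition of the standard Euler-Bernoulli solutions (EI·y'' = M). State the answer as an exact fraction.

Load 1 — uniform load w=-8 kN/m over full span:
  y_1 = -wx(L³-2Lx²+x³)/(24EI) = -(-8)·8·(12³-2·12·8²+8³)/(24·50000) = 352/9375 m
Load 2 — applied couple M₀=8 kN·m at a=24/5 m (b=L-a=36/5):
  y_2 = (M₀x³/(6L)-M₀(x-a)²/2+C₁x)/EI  [x>a] with C₁=M₀(3b²-L²)/(6L)=32/25 = (8·8³/(6·12)-8·(8-(24/5))²/2+(32/25)·8)/50000 = 368/703125 m
Superposition: y = Σ y_i = 26768/703125 m ≈ 0.038070 m

y(8) = 26768/703125 m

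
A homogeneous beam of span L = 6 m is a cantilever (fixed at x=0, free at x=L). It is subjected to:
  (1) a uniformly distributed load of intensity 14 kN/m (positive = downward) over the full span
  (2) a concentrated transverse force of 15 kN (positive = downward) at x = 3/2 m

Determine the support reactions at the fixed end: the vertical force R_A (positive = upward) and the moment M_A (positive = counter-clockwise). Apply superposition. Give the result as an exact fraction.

R_A = 99 kN, M_A = 549/2 kN·m

Load 1 — uniform load w=14 kN/m over full span:
  R_A = wL = 14·6 = 84 kN
  M_A = wL²/2 = 14·6²/2 = 252 kN·m
Load 2 — point force P=15 kN at a=3/2 m (b=L-a=9/2):
  R_A = P = 15 kN
  M_A = Pa = 15·(3/2) = 45/2 kN·m
Superposition: R_A = 99 kN, M_A = 549/2 kN·m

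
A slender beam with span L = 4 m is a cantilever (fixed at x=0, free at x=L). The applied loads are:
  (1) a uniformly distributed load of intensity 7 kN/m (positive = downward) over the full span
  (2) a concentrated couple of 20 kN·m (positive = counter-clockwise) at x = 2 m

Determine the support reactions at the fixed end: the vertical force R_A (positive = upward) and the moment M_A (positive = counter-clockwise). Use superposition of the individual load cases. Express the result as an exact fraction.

R_A = 28 kN, M_A = 36 kN·m

Load 1 — uniform load w=7 kN/m over full span:
  R_A = wL = 7·4 = 28 kN
  M_A = wL²/2 = 7·4²/2 = 56 kN·m
Load 2 — applied couple M₀=20 kN·m at a=2 m (b=L-a=2):
  R_A = 0 kN
  M_A = -M₀ = -20 kN·m
Superposition: R_A = 28 kN, M_A = 36 kN·m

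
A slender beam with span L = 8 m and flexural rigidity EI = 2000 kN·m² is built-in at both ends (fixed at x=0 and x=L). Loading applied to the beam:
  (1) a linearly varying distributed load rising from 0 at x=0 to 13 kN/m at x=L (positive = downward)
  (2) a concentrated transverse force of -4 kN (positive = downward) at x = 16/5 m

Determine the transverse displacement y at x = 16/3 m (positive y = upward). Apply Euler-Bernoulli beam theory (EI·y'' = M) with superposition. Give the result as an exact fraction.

Load 1 — triangular load w₀=13 kN/m (0→w₀ over full span):
  y_1 = -w₀x²(L-x)²(x+2L)/(120LEI) = -13·(16/3)²·(8-(16/3))²·((16/3)+2·8)/(120·8·2000) = -13312/455625 m
Load 2 — point force P=-4 kN at a=16/5 m (b=L-a=24/5):
  y_2 = -Pa²(L-x)²(3bL-(3b+a)(L-x))/(6L³EI)  [x>a] = -(-4)·(16/5)²·(8-(16/3))²·(3·(24/5)·8-(3·(24/5)+(16/5))·(8-(16/3)))/(6·8³·2000) = 4096/1265625 m
Superposition: y = Σ y_i = -295936/11390625 m ≈ -0.025981 m

y(16/3) = -295936/11390625 m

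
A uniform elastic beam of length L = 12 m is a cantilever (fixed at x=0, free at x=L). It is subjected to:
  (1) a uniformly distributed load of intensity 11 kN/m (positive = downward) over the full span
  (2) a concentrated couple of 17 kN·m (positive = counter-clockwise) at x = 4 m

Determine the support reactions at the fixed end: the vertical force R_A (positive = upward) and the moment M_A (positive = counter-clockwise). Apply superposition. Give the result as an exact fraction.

Load 1 — uniform load w=11 kN/m over full span:
  R_A = wL = 11·12 = 132 kN
  M_A = wL²/2 = 11·12²/2 = 792 kN·m
Load 2 — applied couple M₀=17 kN·m at a=4 m (b=L-a=8):
  R_A = 0 kN
  M_A = -M₀ = -17 kN·m
Superposition: R_A = 132 kN, M_A = 775 kN·m

R_A = 132 kN, M_A = 775 kN·m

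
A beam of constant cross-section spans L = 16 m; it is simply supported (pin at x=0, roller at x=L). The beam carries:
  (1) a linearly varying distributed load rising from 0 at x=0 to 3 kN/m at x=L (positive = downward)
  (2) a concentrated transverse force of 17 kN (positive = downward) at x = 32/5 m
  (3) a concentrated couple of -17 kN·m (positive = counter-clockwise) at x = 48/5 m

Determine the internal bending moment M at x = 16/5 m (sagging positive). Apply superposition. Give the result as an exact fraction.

M(16/5) = 6727/125 kN·m

Load 1 — triangular load w₀=3 kN/m (0→w₀ over full span):
  M_1 = w₀Lx/6 - w₀x³/(6L) = 3·16·(16/5)/6 - 3·(16/5)³/(6·16) = 3072/125 kN·m
Load 2 — point force P=17 kN at a=32/5 m (b=L-a=48/5):
  M_2 = Pbx/L  [x≤a] = 17·(48/5)·(16/5)/16 = 816/25 kN·m
Load 3 — applied couple M₀=-17 kN·m at a=48/5 m (b=L-a=32/5):
  M_3 = M₀x/L  [x≤a] = (-17)·(16/5)/16 = -17/5 kN·m
Superposition: M = Σ M_i = 6727/125 kN·m ≈ 53.816000 kN·m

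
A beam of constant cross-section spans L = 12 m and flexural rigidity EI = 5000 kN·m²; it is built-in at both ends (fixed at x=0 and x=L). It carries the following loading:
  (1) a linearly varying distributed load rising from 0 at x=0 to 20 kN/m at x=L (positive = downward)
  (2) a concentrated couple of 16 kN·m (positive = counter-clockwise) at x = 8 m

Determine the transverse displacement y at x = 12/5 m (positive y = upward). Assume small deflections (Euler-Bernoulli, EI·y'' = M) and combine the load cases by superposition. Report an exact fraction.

y(12/5) = -80432/1953125 m

Load 1 — triangular load w₀=20 kN/m (0→w₀ over full span):
  y_1 = -w₀x²(L-x)²(x+2L)/(120LEI) = -20·(12/5)²·(12-(12/5))²·((12/5)+2·12)/(120·12·5000) = -76032/1953125 m
Load 2 — applied couple M₀=16 kN·m at a=8 m (b=L-a=4):
  y_2 = (R_Ax³/6 - M_Ax²/2)/EI  [x≤a] with R_A=16/9, M_A=16/3 = ((16/9)·(12/5)³/6 - (16/3)·(12/5)²/2)/5000 = -176/78125 m
Superposition: y = Σ y_i = -80432/1953125 m ≈ -0.041181 m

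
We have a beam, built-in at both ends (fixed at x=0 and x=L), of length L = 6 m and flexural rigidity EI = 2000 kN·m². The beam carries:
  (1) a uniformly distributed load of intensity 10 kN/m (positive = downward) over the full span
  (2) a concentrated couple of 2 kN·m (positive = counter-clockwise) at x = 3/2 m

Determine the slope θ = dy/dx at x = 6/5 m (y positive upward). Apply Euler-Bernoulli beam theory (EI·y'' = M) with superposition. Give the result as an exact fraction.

Load 1 — uniform load w=10 kN/m over full span:
  θ_1 = -wx(L-x)(L-2x)/(12EI) = -10·(6/5)·(6-(6/5))·(6-2·(6/5))/(12·2000) = -27/3125 rad
Load 2 — applied couple M₀=2 kN·m at a=3/2 m (b=L-a=9/2):
  θ_2 = (R_Ax²/2 - M_Ax)/EI  [x≤a] with R_A=3/8, M_A=-3/8 = ((3/8)·(6/5)²/2 - (-3/8)·(6/5))/2000 = 9/25000 rad
Superposition: θ = Σ θ_i = -207/25000 rad ≈ -0.008280 rad

θ(6/5) = -207/25000 rad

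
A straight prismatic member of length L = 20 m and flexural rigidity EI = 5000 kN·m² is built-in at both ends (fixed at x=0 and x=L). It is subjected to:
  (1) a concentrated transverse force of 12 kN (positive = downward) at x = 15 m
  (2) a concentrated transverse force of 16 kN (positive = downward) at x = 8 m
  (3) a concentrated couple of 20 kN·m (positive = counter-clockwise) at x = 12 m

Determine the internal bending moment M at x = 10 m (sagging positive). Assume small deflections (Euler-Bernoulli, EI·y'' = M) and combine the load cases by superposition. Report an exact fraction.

M(10) = 411/10 kN·m

Load 1 — point force P=12 kN at a=15 m (b=L-a=5):
  M_1 = Pb²(3a+b)x/L³ - Pab²/L²  [x≤a] = 12·5²·(3·15+5)·10/20³ - 12·15·5²/20² = 15/2 kN·m
Load 2 — point force P=16 kN at a=8 m (b=L-a=12):
  M_2 = Pa²(a+3b)(L-x)/L³ - Pa²b/L²  [x>a] = 16·8²·(8+3·12)·(20-10)/20³ - 16·8²·12/20² = 128/5 kN·m
Load 3 — applied couple M₀=20 kN·m at a=12 m (b=L-a=8):
  M_3 = R_Ax - M_A  [x≤a] with R_A=36/25, M_A=32/5 = (36/25)·10 - (32/5) = 8 kN·m
Superposition: M = Σ M_i = 411/10 kN·m ≈ 41.100000 kN·m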